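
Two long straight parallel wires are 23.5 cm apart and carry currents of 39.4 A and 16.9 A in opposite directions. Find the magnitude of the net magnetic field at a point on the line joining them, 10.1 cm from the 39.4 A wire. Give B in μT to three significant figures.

Each long wire gives B = μ₀I/(2πd). Distances are d₁ = 0.101 m and d₂ = 0.134 m.
B₁ = 7.80×10⁻⁵ T, B₂ = 2.52×10⁻⁵ T.
Between antiparallel currents both contributions point the same way, so they add. B = B₁ + B₂ = 7.80×10⁻⁵ + 2.52×10⁻⁵ = 1.03×10⁻⁴ T.

B ≈ 103 μT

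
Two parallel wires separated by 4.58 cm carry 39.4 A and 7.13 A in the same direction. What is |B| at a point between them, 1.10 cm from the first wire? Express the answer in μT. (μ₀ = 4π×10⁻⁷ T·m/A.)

Each long wire gives B = μ₀I/(2πd). Distances are d₁ = 0.011 m and d₂ = 0.0348 m.
B₁ = 7.16×10⁻⁴ T, B₂ = 4.10×10⁻⁵ T.
Between parallel currents the two contributions point in opposite directions, so they subtract. B = |B₁ − B₂| = |7.16×10⁻⁴ − 4.10×10⁻⁵| = 6.75×10⁻⁴ T.

B ≈ 675 μT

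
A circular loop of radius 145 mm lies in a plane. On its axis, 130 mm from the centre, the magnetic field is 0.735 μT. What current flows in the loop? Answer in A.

On the axis of a loop, B = μ₀IR²/[2(R²+z²)^(3/2)], so I = 2B(R²+z²)^(3/2)/(μ₀R²).
R² + z² = 0.02102 + 0.0169 = 0.03793 m²; raised to 3/2 gives 7.39×10⁻³ m³.
I = 2 × 7.35×10⁻⁷ × 7.39×10⁻³ / (1.26×10⁻⁶ × 0.02102) = 0.411 A.

I ≈ 0.411 A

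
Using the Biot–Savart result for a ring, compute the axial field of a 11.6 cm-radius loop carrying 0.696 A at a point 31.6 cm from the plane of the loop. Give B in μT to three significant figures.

B ≈ 0.154 μT

On the axis of a circular loop, B = μ₀IR² / [2(R²+z²)^(3/2)].
R² + z² = (0.116)² + (0.316)² = 0.1133 m², and (R²+z²)^(3/2) = 3.81×10⁻² m³.
B = (4π×10⁻⁷ × 0.696 × 0.01346) / (2 × 3.81×10⁻²) = 1.54×10⁻⁷ T.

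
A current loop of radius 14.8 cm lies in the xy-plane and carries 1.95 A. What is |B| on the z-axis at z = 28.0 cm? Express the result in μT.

B ≈ 0.845 μT

On the axis of a circular loop, B = μ₀IR² / [2(R²+z²)^(3/2)].
R² + z² = (0.148)² + (0.28)² = 0.1003 m², and (R²+z²)^(3/2) = 3.18×10⁻² m³.
B = (4π×10⁻⁷ × 1.95 × 0.0219) / (2 × 3.18×10⁻²) = 8.45×10⁻⁷ T.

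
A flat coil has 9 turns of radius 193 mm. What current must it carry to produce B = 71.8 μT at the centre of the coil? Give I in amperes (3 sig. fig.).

For an N-turn coil, B = Nμ₀I/(2R) with R = 0.193 m, so I = 2RB/(Nμ₀) = 2 × 0.193 × 7.18×10⁻⁵ / (9 × 4π×10⁻⁷) = 2.45 A.

I ≈ 2.45 A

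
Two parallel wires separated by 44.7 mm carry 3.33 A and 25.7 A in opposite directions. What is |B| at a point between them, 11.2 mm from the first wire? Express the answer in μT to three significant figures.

B ≈ 213 μT

Each long wire gives B = μ₀I/(2πd). Distances are d₁ = 0.0112 m and d₂ = 0.0335 m.
B₁ = 5.95×10⁻⁵ T, B₂ = 1.53×10⁻⁴ T.
Between antiparallel currents both contributions point the same way, so they add. B = B₁ + B₂ = 5.95×10⁻⁵ + 1.53×10⁻⁴ = 2.13×10⁻⁴ T.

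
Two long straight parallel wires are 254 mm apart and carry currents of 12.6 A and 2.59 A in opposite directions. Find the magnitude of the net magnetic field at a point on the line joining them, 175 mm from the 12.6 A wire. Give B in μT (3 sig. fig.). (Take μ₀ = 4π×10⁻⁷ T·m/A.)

B ≈ 21.0 μT

Each long wire gives B = μ₀I/(2πd). Distances are d₁ = 0.175 m and d₂ = 0.079 m.
B₁ = 1.44×10⁻⁵ T, B₂ = 6.56×10⁻⁶ T.
Between antiparallel currents both contributions point the same way, so they add. B = B₁ + B₂ = 1.44×10⁻⁵ + 6.56×10⁻⁶ = 2.10×10⁻⁵ T.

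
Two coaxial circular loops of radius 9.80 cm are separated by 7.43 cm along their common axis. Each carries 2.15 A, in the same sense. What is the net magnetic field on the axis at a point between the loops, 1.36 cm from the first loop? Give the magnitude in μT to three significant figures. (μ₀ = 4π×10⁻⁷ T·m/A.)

B ≈ 21.9 μT

Each loop contributes B = μ₀IR²/[2(R²+z²)^(3/2)] on the axis, with z measured from that loop.
Loop 1 (z = 0.0136 m): B₁ = 1.34×10⁻⁵ T. Loop 2 (z = 0.0607 m): B₂ = 8.47×10⁻⁶ T.
The fields add: B = B₁ + B₂ = 2.19×10⁻⁵ T.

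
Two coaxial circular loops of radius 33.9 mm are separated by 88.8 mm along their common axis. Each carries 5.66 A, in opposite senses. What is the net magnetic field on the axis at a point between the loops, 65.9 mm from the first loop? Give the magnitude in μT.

Each loop contributes B = μ₀IR²/[2(R²+z²)^(3/2)] on the axis, with z measured from that loop.
Loop 1 (z = 0.0659 m): B₁ = 1.00×10⁻⁵ T. Loop 2 (z = 0.0229 m): B₂ = 5.97×10⁻⁵ T.
The fields oppose: B = |B₁ − B₂| = 4.96×10⁻⁵ T.

B ≈ 49.6 μT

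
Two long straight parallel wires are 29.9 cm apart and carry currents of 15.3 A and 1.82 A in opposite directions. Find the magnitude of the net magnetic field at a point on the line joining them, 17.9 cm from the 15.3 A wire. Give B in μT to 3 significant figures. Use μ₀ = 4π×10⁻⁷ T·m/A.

Each long wire gives B = μ₀I/(2πd). Distances are d₁ = 0.179 m and d₂ = 0.12 m.
B₁ = 1.71×10⁻⁵ T, B₂ = 3.03×10⁻⁶ T.
Between antiparallel currents both contributions point the same way, so they add. B = B₁ + B₂ = 1.71×10⁻⁵ + 3.03×10⁻⁶ = 2.01×10⁻⁵ T.

B ≈ 20.1 μT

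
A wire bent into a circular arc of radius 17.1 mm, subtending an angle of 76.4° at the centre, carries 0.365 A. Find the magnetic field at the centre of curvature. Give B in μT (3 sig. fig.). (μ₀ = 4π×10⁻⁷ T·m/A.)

B ≈ 2.85 μT

The Biot–Savart field of a circular arc at its centre is B = μ₀Iφ/(4πR), with φ = 1.333 rad.
B = (4π×10⁻⁷ × 0.365 × 1.333) / (4π × 0.0171) = 2.85×10⁻⁶ T.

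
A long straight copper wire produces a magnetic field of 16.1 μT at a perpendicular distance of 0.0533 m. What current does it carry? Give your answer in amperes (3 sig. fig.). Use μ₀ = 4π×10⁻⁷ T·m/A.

I ≈ 4.29 A

For a long straight wire B = μ₀I/(2πd), so I = 2πdB/μ₀.
I = 2π × 0.0533 × 1.61×10⁻⁵ / (4π×10⁻⁷) = 4.29 A.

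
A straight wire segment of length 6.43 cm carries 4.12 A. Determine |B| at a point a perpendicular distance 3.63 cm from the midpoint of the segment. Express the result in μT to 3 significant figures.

For a finite straight segment, B = (μ₀I/4πd)(sinθ₁ + sinθ₂), where θ₁, θ₂ are the angles from the perpendicular to each end.
The perpendicular from the point meets the wire at its midpoint, so each end is L/2 = 0.03215 m away along the wire.
sinθ₁ = 0.03215/√(0.03215²+0.0363²) = 0.6630; sinθ₂ = 0.03215/√(0.03215²+0.0363²) = 0.6630.
B = (4π×10⁻⁷ × 4.12) / (4π × 0.0363) × (0.6630 + 0.6630) = 1.51×10⁻⁵ T.

B ≈ 15.1 μT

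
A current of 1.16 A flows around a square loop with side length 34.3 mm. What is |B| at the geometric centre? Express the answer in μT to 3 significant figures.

Each side is a finite straight segment at perpendicular distance d = a/(2 tan(π/4)) = 0.01715 m from the centre, with end-angles ±π/4.
One side contributes B₁ = (μ₀I/4πd)·2 sin(π/4) = 9.57×10⁻⁶ T.
All 4 sides add in the same direction: B = 4 × 9.57×10⁻⁶ = 3.83×10⁻⁵ T.

B ≈ 38.3 μT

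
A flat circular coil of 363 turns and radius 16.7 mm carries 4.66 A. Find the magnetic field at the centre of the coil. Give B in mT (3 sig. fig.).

B ≈ 63.6 mT

For an N-turn flat coil, B = Nμ₀I/(2R) with R = 0.0167 m.
B = 363 × 1.75×10⁻⁴ T = 6.36×10⁻² T.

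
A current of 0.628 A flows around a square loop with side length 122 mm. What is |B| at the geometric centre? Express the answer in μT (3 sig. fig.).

Each side is a finite straight segment at perpendicular distance d = a/(2 tan(π/4)) = 0.061 m from the centre, with end-angles ±π/4.
One side contributes B₁ = (μ₀I/4πd)·2 sin(π/4) = 1.46×10⁻⁶ T.
All 4 sides add in the same direction: B = 4 × 1.46×10⁻⁶ = 5.82×10⁻⁶ T.

B ≈ 5.82 μT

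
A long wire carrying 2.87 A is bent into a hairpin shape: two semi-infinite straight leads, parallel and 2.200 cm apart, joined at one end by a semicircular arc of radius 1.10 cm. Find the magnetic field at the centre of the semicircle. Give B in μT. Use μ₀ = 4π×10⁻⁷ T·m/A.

B ≈ 134 μT

The semicircular arc contributes B_arc = μ₀I·π/(4πR) = μ₀I/(4R) = 8.20×10⁻⁵ T.
Each semi-infinite lead is at perpendicular distance R = 0.011 m from the centre, with the perpendicular foot at its near end, so it contributes μ₀I/(4πR); both point the same way, together 5.22×10⁻⁵ T.
Arc and leads all point the same direction: B = 8.20×10⁻⁵ + 5.22×10⁻⁵ = 1.34×10⁻⁴ T.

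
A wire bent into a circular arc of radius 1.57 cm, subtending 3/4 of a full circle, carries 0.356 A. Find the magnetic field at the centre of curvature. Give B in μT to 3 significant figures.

B ≈ 10.7 μT

The Biot–Savart field of a circular arc at its centre is B = μ₀Iφ/(4πR), with φ = 4.712 rad.
B = (4π×10⁻⁷ × 0.356 × 4.712) / (4π × 0.0157) = 1.07×10⁻⁵ T.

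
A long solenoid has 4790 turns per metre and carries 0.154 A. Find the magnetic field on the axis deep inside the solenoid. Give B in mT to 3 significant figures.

Inside a long solenoid, B = μ₀nI with n = 4790 turns/m.
B = 4π×10⁻⁷ × 4790 × 0.154 = 9.27×10⁻⁴ T.

B ≈ 0.927 mT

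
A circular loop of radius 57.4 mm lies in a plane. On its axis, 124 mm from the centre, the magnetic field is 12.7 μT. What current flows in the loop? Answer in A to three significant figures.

On the axis of a loop, B = μ₀IR²/[2(R²+z²)^(3/2)], so I = 2B(R²+z²)^(3/2)/(μ₀R²).
R² + z² = 0.003295 + 0.01538 = 0.01867 m²; raised to 3/2 gives 2.55×10⁻³ m³.
I = 2 × 1.27×10⁻⁵ × 2.55×10⁻³ / (1.26×10⁻⁶ × 0.003295) = 15.7 A.

I ≈ 15.7 A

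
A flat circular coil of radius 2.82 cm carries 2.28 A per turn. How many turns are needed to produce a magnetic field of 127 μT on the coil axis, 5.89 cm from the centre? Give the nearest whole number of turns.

For an N-turn coil, B = Nμ₀IR²/[2(R²+z²)^(3/2)]. A single turn gives B₁ = 4.09×10⁻⁶ T with R = 0.0282 m, z = 0.0589 m.
N = B/B₁ = 1.27×10⁻⁴ / 4.09×10⁻⁶ = 31.04.

N = 31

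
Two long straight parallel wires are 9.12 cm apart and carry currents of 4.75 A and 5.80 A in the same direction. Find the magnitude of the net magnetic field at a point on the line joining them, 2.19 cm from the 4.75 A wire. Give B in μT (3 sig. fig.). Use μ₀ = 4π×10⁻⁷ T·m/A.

Each long wire gives B = μ₀I/(2πd). Distances are d₁ = 0.0219 m and d₂ = 0.0693 m.
B₁ = 4.34×10⁻⁵ T, B₂ = 1.67×10⁻⁵ T.
Between parallel currents the two contributions point in opposite directions, so they subtract. B = |B₁ − B₂| = |4.34×10⁻⁵ − 1.67×10⁻⁵| = 2.66×10⁻⁵ T.

B ≈ 26.6 μT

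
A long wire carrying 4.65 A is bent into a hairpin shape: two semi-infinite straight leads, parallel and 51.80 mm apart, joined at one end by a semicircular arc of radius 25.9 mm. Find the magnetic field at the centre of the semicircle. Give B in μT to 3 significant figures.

The semicircular arc contributes B_arc = μ₀I·π/(4πR) = μ₀I/(4R) = 5.64×10⁻⁵ T.
Each semi-infinite lead is at perpendicular distance R = 0.0259 m from the centre, with the perpendicular foot at its near end, so it contributes μ₀I/(4πR); both point the same way, together 3.59×10⁻⁵ T.
Arc and leads all point the same direction: B = 5.64×10⁻⁵ + 3.59×10⁻⁵ = 9.23×10⁻⁵ T.

B ≈ 92.3 μT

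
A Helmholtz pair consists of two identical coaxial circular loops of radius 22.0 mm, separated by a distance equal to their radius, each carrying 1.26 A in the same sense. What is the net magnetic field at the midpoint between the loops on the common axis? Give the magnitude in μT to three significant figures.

B ≈ 51.5 μT

Each loop contributes B = μ₀IR²/[2(R²+z²)^(3/2)] on the axis, with z measured from that loop.
Loop 1 (z = 0.011 m): B₁ = 2.57×10⁻⁵ T. Loop 2 (z = 0.011 m): B₂ = 2.57×10⁻⁵ T.
The fields add: B = B₁ + B₂ = 5.15×10⁻⁵ T.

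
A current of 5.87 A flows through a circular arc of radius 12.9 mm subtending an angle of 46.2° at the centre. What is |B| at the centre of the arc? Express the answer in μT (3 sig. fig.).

The Biot–Savart field of a circular arc at its centre is B = μ₀Iφ/(4πR), with φ = 0.8063 rad.
B = (4π×10⁻⁷ × 5.87 × 0.8063) / (4π × 0.0129) = 3.67×10⁻⁵ T.

B ≈ 36.7 μT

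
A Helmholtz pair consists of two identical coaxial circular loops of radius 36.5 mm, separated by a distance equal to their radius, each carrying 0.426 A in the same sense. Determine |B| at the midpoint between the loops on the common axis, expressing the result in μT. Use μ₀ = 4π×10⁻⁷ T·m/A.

B ≈ 10.5 μT

Each loop contributes B = μ₀IR²/[2(R²+z²)^(3/2)] on the axis, with z measured from that loop.
Loop 1 (z = 0.01825 m): B₁ = 5.25×10⁻⁶ T. Loop 2 (z = 0.01825 m): B₂ = 5.25×10⁻⁶ T.
The fields add: B = B₁ + B₂ = 1.05×10⁻⁵ T.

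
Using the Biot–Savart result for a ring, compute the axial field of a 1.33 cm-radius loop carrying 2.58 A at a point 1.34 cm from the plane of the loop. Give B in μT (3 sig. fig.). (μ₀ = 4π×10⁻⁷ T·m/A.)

B ≈ 42.6 μT

On the axis of a circular loop, B = μ₀IR² / [2(R²+z²)^(3/2)].
R² + z² = (0.0133)² + (0.0134)² = 0.0003565 m², and (R²+z²)^(3/2) = 6.73×10⁻⁶ m³.
B = (4π×10⁻⁷ × 2.58 × 0.0001769) / (2 × 6.73×10⁻⁶) = 4.26×10⁻⁵ T.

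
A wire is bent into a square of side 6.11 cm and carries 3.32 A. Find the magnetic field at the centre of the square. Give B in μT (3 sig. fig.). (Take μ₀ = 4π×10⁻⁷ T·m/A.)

Each side is a finite straight segment at perpendicular distance d = a/(2 tan(π/4)) = 0.03055 m from the centre, with end-angles ±π/4.
One side contributes B₁ = (μ₀I/4πd)·2 sin(π/4) = 1.54×10⁻⁵ T.
All 4 sides add in the same direction: B = 4 × 1.54×10⁻⁵ = 6.15×10⁻⁵ T.

B ≈ 61.5 μT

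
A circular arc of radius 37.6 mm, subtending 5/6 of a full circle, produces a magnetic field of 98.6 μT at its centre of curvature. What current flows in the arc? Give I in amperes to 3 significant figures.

For a circular arc, B = μ₀Iφ/(4πR) with φ in radians; here φ = 5.236 rad.
So I = 4πRB/(μ₀φ) = 4π × 0.0376 × 9.86×10⁻⁵ / (4π×10⁻⁷ × 5.236) = 7.08 A.

I ≈ 7.08 A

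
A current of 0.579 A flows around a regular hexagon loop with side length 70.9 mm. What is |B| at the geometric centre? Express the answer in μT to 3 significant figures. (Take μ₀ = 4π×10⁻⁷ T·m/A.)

B ≈ 5.66 μT

Each side is a finite straight segment at perpendicular distance d = a/(2 tan(π/6)) = 0.0614 m from the centre, with end-angles ±π/6.
One side contributes B₁ = (μ₀I/4πd)·2 sin(π/6) = 9.43×10⁻⁷ T.
All 6 sides add in the same direction: B = 6 × 9.43×10⁻⁷ = 5.66×10⁻⁶ T.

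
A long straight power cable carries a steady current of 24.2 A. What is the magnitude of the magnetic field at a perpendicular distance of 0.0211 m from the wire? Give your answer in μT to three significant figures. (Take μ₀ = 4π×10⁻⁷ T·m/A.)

For an infinitely long straight wire, B = μ₀I/(2πd).
B = (4π×10⁻⁷ × 24.2) / (2π × 0.0211) = 2.29×10⁻⁴ T.

B ≈ 229 μT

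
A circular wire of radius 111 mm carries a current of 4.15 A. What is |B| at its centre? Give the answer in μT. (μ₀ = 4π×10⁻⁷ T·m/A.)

At the centre of a circular loop the Biot–Savart law gives B = μ₀I/(2R).
B = (4π×10⁻⁷ × 4.15) / (2 × 0.111) = 2.35×10⁻⁵ T.

B ≈ 23.5 μT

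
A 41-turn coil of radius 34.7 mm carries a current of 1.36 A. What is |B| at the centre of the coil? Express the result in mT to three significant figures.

For an N-turn flat coil, B = Nμ₀I/(2R) with R = 0.0347 m.
B = 41 × 2.46×10⁻⁵ T = 1.01×10⁻³ T.

B ≈ 1.01 mT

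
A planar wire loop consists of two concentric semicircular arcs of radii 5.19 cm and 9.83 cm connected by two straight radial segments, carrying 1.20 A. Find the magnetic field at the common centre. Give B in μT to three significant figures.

B ≈ 3.43 μT

The radial connectors point toward the centre, so dl × r̂ = 0 and they contribute nothing.
Each semicircle gives μ₀I/(4R): inner arc 7.26×10⁻⁶ T, outer arc 3.84×10⁻⁶ T.
The two arcs carry current in opposite angular senses, so their fields oppose: B = |7.26×10⁻⁶ − 3.84×10⁻⁶| = 3.43×10⁻⁶ T.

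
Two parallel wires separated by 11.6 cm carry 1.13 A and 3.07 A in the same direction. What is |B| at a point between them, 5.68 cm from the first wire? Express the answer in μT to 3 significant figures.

B ≈ 6.39 μT

Each long wire gives B = μ₀I/(2πd). Distances are d₁ = 0.0568 m and d₂ = 0.0592 m.
B₁ = 3.98×10⁻⁶ T, B₂ = 1.04×10⁻⁵ T.
Between parallel currents the two contributions point in opposite directions, so they subtract. B = |B₁ − B₂| = |3.98×10⁻⁶ − 1.04×10⁻⁵| = 6.39×10⁻⁶ T.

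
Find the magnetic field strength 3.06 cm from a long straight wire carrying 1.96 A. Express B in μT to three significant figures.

B ≈ 12.8 μT

For an infinitely long straight wire, B = μ₀I/(2πd).
B = (4π×10⁻⁷ × 1.96) / (2π × 0.0306) = 1.28×10⁻⁵ T.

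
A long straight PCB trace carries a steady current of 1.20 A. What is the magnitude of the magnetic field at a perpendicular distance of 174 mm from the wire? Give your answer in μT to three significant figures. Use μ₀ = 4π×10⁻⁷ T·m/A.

B ≈ 1.38 μT

For an infinitely long straight wire, B = μ₀I/(2πd).
B = (4π×10⁻⁷ × 1.20) / (2π × 0.174) = 1.38×10⁻⁶ T.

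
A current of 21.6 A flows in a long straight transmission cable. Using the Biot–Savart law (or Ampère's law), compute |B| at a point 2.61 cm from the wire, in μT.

For an infinitely long straight wire, B = μ₀I/(2πd).
B = (4π×10⁻⁷ × 21.6) / (2π × 0.0261) = 1.66×10⁻⁴ T.

B ≈ 166 μT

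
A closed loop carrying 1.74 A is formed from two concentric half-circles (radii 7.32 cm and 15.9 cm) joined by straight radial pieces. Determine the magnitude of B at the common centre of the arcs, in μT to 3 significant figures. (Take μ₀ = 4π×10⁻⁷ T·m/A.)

The radial connectors point toward the centre, so dl × r̂ = 0 and they contribute nothing.
Each semicircle gives μ₀I/(4R): inner arc 7.47×10⁻⁶ T, outer arc 3.44×10⁻⁶ T.
The two arcs carry current in opposite angular senses, so their fields oppose: B = |7.47×10⁻⁶ − 3.44×10⁻⁶| = 4.03×10⁻⁶ T.

B ≈ 4.03 μT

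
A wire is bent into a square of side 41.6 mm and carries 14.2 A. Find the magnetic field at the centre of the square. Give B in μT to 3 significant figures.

Each side is a finite straight segment at perpendicular distance d = a/(2 tan(π/4)) = 0.0208 m from the centre, with end-angles ±π/4.
One side contributes B₁ = (μ₀I/4πd)·2 sin(π/4) = 9.65×10⁻⁵ T.
All 4 sides add in the same direction: B = 4 × 9.65×10⁻⁵ = 3.86×10⁻⁴ T.

B ≈ 386 μT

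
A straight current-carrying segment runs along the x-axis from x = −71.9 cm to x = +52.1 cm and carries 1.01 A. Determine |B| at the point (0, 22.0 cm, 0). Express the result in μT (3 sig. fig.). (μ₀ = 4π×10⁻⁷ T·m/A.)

B ≈ 0.862 μT

For a finite straight segment, B = (μ₀I/4πd)(sinθ₁ + sinθ₂), where θ₁, θ₂ are the angles from the perpendicular to each end.
The perpendicular distance is d = 0.22 m; the end-offsets along the wire are a = 0.719 m and b = 0.521 m.
sinθ₁ = 0.719/√(0.719²+0.22²) = 0.9562; sinθ₂ = 0.521/√(0.521²+0.22²) = 0.9212.
B = (4π×10⁻⁷ × 1.01) / (4π × 0.22) × (0.9562 + 0.9212) = 8.62×10⁻⁷ T.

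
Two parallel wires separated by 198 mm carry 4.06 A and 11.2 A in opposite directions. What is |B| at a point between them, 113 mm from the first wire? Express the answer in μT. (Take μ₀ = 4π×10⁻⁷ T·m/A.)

Each long wire gives B = μ₀I/(2πd). Distances are d₁ = 0.113 m and d₂ = 0.085 m.
B₁ = 7.19×10⁻⁶ T, B₂ = 2.64×10⁻⁵ T.
Between antiparallel currents both contributions point the same way, so they add. B = B₁ + B₂ = 7.19×10⁻⁶ + 2.64×10⁻⁵ = 3.35×10⁻⁵ T.

B ≈ 33.5 μT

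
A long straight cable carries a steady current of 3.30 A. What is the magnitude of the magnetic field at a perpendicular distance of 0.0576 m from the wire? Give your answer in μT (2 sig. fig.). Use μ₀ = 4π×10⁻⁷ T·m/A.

B ≈ 11 μT

For an infinitely long straight wire, B = μ₀I/(2πd).
B = (4π×10⁻⁷ × 3.30) / (2π × 0.0576) = 1.15×10⁻⁵ T.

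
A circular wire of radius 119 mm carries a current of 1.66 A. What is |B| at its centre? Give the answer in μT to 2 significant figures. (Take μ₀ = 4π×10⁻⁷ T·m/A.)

At the centre of a circular loop the Biot–Savart law gives B = μ₀I/(2R).
B = (4π×10⁻⁷ × 1.66) / (2 × 0.119) = 8.76×10⁻⁶ T.

B ≈ 8.8 μT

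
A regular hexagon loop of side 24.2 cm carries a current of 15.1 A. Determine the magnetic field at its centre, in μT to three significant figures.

B ≈ 43.2 μT

Each side is a finite straight segment at perpendicular distance d = a/(2 tan(π/6)) = 0.2096 m from the centre, with end-angles ±π/6.
One side contributes B₁ = (μ₀I/4πd)·2 sin(π/6) = 7.20×10⁻⁶ T.
All 6 sides add in the same direction: B = 6 × 7.20×10⁻⁶ = 4.32×10⁻⁵ T.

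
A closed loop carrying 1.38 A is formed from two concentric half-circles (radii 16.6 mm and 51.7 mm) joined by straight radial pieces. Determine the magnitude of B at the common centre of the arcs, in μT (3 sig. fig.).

B ≈ 17.7 μT

The radial connectors point toward the centre, so dl × r̂ = 0 and they contribute nothing.
Each semicircle gives μ₀I/(4R): inner arc 2.61×10⁻⁵ T, outer arc 8.39×10⁻⁶ T.
The two arcs carry current in opposite angular senses, so their fields oppose: B = |2.61×10⁻⁵ − 8.39×10⁻⁶| = 1.77×10⁻⁵ T.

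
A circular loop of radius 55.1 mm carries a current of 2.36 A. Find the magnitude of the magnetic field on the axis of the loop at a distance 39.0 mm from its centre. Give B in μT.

On the axis of a circular loop, B = μ₀IR² / [2(R²+z²)^(3/2)].
R² + z² = (0.0551)² + (0.039)² = 0.004557 m², and (R²+z²)^(3/2) = 3.08×10⁻⁴ m³.
B = (4π×10⁻⁷ × 2.36 × 0.003036) / (2 × 3.08×10⁻⁴) = 1.46×10⁻⁵ T.

B ≈ 14.6 μT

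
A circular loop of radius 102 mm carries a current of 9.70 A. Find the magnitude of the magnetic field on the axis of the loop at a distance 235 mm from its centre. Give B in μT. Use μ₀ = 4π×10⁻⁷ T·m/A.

B ≈ 3.77 μT

On the axis of a circular loop, B = μ₀IR² / [2(R²+z²)^(3/2)].
R² + z² = (0.102)² + (0.235)² = 0.06563 m², and (R²+z²)^(3/2) = 1.68×10⁻² m³.
B = (4π×10⁻⁷ × 9.70 × 0.0104) / (2 × 1.68×10⁻²) = 3.77×10⁻⁶ T.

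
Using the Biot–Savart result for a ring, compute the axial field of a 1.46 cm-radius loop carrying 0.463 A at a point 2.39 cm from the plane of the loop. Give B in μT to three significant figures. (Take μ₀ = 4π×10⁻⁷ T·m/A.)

B ≈ 2.82 μT

On the axis of a circular loop, B = μ₀IR² / [2(R²+z²)^(3/2)].
R² + z² = (0.0146)² + (0.0239)² = 0.0007844 m², and (R²+z²)^(3/2) = 2.20×10⁻⁵ m³.
B = (4π×10⁻⁷ × 0.463 × 0.0002132) / (2 × 2.20×10⁻⁵) = 2.82×10⁻⁶ T.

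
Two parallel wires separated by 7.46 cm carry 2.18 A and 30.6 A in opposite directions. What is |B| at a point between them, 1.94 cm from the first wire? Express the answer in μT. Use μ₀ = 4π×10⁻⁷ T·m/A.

Each long wire gives B = μ₀I/(2πd). Distances are d₁ = 0.0194 m and d₂ = 0.0552 m.
B₁ = 2.25×10⁻⁵ T, B₂ = 1.11×10⁻⁴ T.
Between antiparallel currents both contributions point the same way, so they add. B = B₁ + B₂ = 2.25×10⁻⁵ + 1.11×10⁻⁴ = 1.33×10⁻⁴ T.

B ≈ 133 μT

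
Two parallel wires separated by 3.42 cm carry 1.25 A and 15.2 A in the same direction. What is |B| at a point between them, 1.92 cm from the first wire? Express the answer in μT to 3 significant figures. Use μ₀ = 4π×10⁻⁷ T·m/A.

Each long wire gives B = μ₀I/(2πd). Distances are d₁ = 0.0192 m and d₂ = 0.015 m.
B₁ = 1.30×10⁻⁵ T, B₂ = 2.03×10⁻⁴ T.
Between parallel currents the two contributions point in opposite directions, so they subtract. B = |B₁ − B₂| = |1.30×10⁻⁵ − 2.03×10⁻⁴| = 1.90×10⁻⁴ T.

B ≈ 190 μT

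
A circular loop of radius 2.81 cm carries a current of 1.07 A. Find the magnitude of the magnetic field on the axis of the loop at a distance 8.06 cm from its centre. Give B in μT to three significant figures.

B ≈ 0.854 μT

On the axis of a circular loop, B = μ₀IR² / [2(R²+z²)^(3/2)].
R² + z² = (0.0281)² + (0.0806)² = 0.007286 m², and (R²+z²)^(3/2) = 6.22×10⁻⁴ m³.
B = (4π×10⁻⁷ × 1.07 × 0.0007896) / (2 × 6.22×10⁻⁴) = 8.54×10⁻⁷ T.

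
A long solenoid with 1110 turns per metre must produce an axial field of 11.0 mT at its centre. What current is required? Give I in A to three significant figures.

I ≈ 7.89 A

Inside a long solenoid B = μ₀nI with n = 1110 m⁻¹, so I = B/(μ₀n).
I = 1.10×10⁻² / (4π×10⁻⁷ × 1110) = 7.89 A.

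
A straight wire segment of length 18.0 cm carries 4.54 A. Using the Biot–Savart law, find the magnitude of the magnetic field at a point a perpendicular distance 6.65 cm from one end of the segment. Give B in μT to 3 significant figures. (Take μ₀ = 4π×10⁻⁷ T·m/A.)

B ≈ 6.40 μT

For a finite straight segment, B = (μ₀I/4πd)(sinθ₁ + sinθ₂), where θ₁, θ₂ are the angles from the perpendicular to each end.
The perpendicular foot is at one end, so the two end-offsets along the wire are 0 and L = 0.18 m.
sinθ₁ = 0/√(0²+0.0665²) = 0.0000; sinθ₂ = 0.18/√(0.18²+0.0665²) = 0.9380.
B = (4π×10⁻⁷ × 4.54) / (4π × 0.0665) × (0.0000 + 0.9380) = 6.40×10⁻⁶ T.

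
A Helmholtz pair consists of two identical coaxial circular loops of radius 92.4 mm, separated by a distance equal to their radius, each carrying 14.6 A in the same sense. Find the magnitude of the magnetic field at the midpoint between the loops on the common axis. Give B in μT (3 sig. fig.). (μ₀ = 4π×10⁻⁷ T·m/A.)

B ≈ 142 μT

Each loop contributes B = μ₀IR²/[2(R²+z²)^(3/2)] on the axis, with z measured from that loop.
Loop 1 (z = 0.0462 m): B₁ = 7.10×10⁻⁵ T. Loop 2 (z = 0.0462 m): B₂ = 7.10×10⁻⁵ T.
The fields add: B = B₁ + B₂ = 1.42×10⁻⁴ T.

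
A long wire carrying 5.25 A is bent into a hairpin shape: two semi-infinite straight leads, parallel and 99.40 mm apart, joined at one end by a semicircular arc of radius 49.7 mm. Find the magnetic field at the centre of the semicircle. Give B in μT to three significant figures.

B ≈ 54.3 μT

The semicircular arc contributes B_arc = μ₀I·π/(4πR) = μ₀I/(4R) = 3.32×10⁻⁵ T.
Each semi-infinite lead is at perpendicular distance R = 0.0497 m from the centre, with the perpendicular foot at its near end, so it contributes μ₀I/(4πR); both point the same way, together 2.11×10⁻⁵ T.
Arc and leads all point the same direction: B = 3.32×10⁻⁵ + 2.11×10⁻⁵ = 5.43×10⁻⁵ T.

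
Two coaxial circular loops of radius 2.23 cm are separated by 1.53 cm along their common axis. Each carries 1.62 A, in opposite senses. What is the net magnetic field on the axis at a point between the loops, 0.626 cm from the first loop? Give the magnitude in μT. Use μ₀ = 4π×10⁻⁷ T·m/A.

B ≈ 4.41 μT

Each loop contributes B = μ₀IR²/[2(R²+z²)^(3/2)] on the axis, with z measured from that loop.
Loop 1 (z = 0.00626 m): B₁ = 4.07×10⁻⁵ T. Loop 2 (z = 0.00904 m): B₂ = 3.63×10⁻⁵ T.
The fields oppose: B = |B₁ − B₂| = 4.41×10⁻⁶ T.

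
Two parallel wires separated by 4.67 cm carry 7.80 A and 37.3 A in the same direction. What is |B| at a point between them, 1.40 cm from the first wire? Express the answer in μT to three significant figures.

B ≈ 117 μT

Each long wire gives B = μ₀I/(2πd). Distances are d₁ = 0.014 m and d₂ = 0.0327 m.
B₁ = 1.11×10⁻⁴ T, B₂ = 2.28×10⁻⁴ T.
Between parallel currents the two contributions point in opposite directions, so they subtract. B = |B₁ − B₂| = |1.11×10⁻⁴ − 2.28×10⁻⁴| = 1.17×10⁻⁴ T.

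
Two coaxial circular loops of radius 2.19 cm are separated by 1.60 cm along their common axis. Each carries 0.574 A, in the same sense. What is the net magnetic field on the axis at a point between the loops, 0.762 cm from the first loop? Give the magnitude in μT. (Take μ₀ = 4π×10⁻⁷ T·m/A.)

B ≈ 27.3 μT

Each loop contributes B = μ₀IR²/[2(R²+z²)^(3/2)] on the axis, with z measured from that loop.
Loop 1 (z = 0.00762 m): B₁ = 1.39×10⁻⁵ T. Loop 2 (z = 0.00838 m): B₂ = 1.34×10⁻⁵ T.
The fields add: B = B₁ + B₂ = 2.73×10⁻⁵ T.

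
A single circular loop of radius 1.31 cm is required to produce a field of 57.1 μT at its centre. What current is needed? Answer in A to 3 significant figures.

I ≈ 1.19 A

At the centre of a circular loop B = μ₀I/(2R), so I = 2RB/μ₀.
With R = 0.0131 m, I = 2 × 0.0131 × 5.71×10⁻⁵ / (4π×10⁻⁷) = 1.19 A.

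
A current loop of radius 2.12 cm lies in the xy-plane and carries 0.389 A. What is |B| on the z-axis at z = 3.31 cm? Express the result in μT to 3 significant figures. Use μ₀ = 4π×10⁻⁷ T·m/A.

On the axis of a circular loop, B = μ₀IR² / [2(R²+z²)^(3/2)].
R² + z² = (0.0212)² + (0.0331)² = 0.001545 m², and (R²+z²)^(3/2) = 6.07×10⁻⁵ m³.
B = (4π×10⁻⁷ × 0.389 × 0.0004494) / (2 × 6.07×10⁻⁵) = 1.81×10⁻⁶ T.

B ≈ 1.81 μT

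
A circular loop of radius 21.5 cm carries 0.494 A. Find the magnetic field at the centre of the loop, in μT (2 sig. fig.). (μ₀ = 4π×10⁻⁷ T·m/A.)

At the centre of a circular loop the Biot–Savart law gives B = μ₀I/(2R).
B = (4π×10⁻⁷ × 0.494) / (2 × 0.215) = 1.44×10⁻⁶ T.

B ≈ 1.4 μT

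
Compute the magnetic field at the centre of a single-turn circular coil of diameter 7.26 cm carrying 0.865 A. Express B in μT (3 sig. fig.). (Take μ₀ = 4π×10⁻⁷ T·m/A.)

At the centre of a circular loop the Biot–Savart law gives B = μ₀I/(2R) (so R = 0.0363 m).
B = (4π×10⁻⁷ × 0.865) / (2 × 0.0363) = 1.50×10⁻⁵ T.

B ≈ 15.0 μT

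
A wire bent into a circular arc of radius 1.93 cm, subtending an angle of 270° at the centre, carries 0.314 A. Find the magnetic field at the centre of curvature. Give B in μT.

B ≈ 7.67 μT

The Biot–Savart field of a circular arc at its centre is B = μ₀Iφ/(4πR), with φ = 4.712 rad.
B = (4π×10⁻⁷ × 0.314 × 4.712) / (4π × 0.0193) = 7.67×10⁻⁶ T.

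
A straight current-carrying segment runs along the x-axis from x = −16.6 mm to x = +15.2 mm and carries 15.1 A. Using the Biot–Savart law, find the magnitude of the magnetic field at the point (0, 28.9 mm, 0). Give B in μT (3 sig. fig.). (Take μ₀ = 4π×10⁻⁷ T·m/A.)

For a finite straight segment, B = (μ₀I/4πd)(sinθ₁ + sinθ₂), where θ₁, θ₂ are the angles from the perpendicular to each end.
The perpendicular distance is d = 0.0289 m; the end-offsets along the wire are a = 0.0166 m and b = 0.0152 m.
sinθ₁ = 0.0166/√(0.0166²+0.0289²) = 0.4981; sinθ₂ = 0.0152/√(0.0152²+0.0289²) = 0.4655.
B = (4π×10⁻⁷ × 15.1) / (4π × 0.0289) × (0.4981 + 0.4655) = 5.03×10⁻⁵ T.

B ≈ 50.3 μT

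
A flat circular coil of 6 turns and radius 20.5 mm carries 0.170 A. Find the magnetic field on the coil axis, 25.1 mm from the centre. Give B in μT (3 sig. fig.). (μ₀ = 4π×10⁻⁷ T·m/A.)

B ≈ 7.91 μT

For an N-turn flat coil, B = Nμ₀IR²/[2(R²+z²)^(3/2)] with R = 0.0205 m, z = 0.0251 m.
B = 6 × 1.32×10⁻⁶ T = 7.91×10⁻⁶ T.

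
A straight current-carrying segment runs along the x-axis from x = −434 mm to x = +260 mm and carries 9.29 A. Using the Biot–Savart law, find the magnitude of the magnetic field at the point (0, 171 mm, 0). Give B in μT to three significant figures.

For a finite straight segment, B = (μ₀I/4πd)(sinθ₁ + sinθ₂), where θ₁, θ₂ are the angles from the perpendicular to each end.
The perpendicular distance is d = 0.171 m; the end-offsets along the wire are a = 0.434 m and b = 0.26 m.
sinθ₁ = 0.434/√(0.434²+0.171²) = 0.9304; sinθ₂ = 0.26/√(0.26²+0.171²) = 0.8355.
B = (4π×10⁻⁷ × 9.29) / (4π × 0.171) × (0.9304 + 0.8355) = 9.59×10⁻⁶ T.

B ≈ 9.59 μT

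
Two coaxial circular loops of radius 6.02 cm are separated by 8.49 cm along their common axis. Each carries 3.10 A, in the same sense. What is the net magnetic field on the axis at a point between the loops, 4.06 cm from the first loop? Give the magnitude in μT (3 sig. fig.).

B ≈ 35.3 μT

Each loop contributes B = μ₀IR²/[2(R²+z²)^(3/2)] on the axis, with z measured from that loop.
Loop 1 (z = 0.0406 m): B₁ = 1.84×10⁻⁵ T. Loop 2 (z = 0.0443 m): B₂ = 1.69×10⁻⁵ T.
The fields add: B = B₁ + B₂ = 3.53×10⁻⁵ T.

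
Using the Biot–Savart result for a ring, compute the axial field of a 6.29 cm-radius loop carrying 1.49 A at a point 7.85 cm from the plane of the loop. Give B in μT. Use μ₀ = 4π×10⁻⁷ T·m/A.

B ≈ 3.64 μT

On the axis of a circular loop, B = μ₀IR² / [2(R²+z²)^(3/2)].
R² + z² = (0.0629)² + (0.0785)² = 0.01012 m², and (R²+z²)^(3/2) = 1.02×10⁻³ m³.
B = (4π×10⁻⁷ × 1.49 × 0.003956) / (2 × 1.02×10⁻³) = 3.64×10⁻⁶ T.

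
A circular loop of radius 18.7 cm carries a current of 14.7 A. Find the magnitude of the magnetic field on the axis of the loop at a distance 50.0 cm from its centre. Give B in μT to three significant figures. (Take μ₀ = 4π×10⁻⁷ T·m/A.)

B ≈ 2.12 μT

On the axis of a circular loop, B = μ₀IR² / [2(R²+z²)^(3/2)].
R² + z² = (0.187)² + (0.5)² = 0.285 m², and (R²+z²)^(3/2) = 0.152 m³.
B = (4π×10⁻⁷ × 14.7 × 0.03497) / (2 × 0.152) = 2.12×10⁻⁶ T.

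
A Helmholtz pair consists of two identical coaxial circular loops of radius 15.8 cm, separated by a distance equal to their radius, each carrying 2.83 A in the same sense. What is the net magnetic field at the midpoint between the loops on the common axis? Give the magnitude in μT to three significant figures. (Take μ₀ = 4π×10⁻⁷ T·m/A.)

Each loop contributes B = μ₀IR²/[2(R²+z²)^(3/2)] on the axis, with z measured from that loop.
Loop 1 (z = 0.079 m): B₁ = 8.05×10⁻⁶ T. Loop 2 (z = 0.079 m): B₂ = 8.05×10⁻⁶ T.
The fields add: B = B₁ + B₂ = 1.61×10⁻⁵ T.

B ≈ 16.1 μT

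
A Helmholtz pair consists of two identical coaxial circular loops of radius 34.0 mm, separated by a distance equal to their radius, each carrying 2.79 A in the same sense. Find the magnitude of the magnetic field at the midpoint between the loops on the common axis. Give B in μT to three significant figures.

B ≈ 73.8 μT

Each loop contributes B = μ₀IR²/[2(R²+z²)^(3/2)] on the axis, with z measured from that loop.
Loop 1 (z = 0.017 m): B₁ = 3.69×10⁻⁵ T. Loop 2 (z = 0.017 m): B₂ = 3.69×10⁻⁵ T.
The fields add: B = B₁ + B₂ = 7.38×10⁻⁵ T.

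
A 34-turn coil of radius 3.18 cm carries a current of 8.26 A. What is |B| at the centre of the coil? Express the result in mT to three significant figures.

B ≈ 5.55 mT

For an N-turn flat coil, B = Nμ₀I/(2R) with R = 0.0318 m.
B = 34 × 1.63×10⁻⁴ T = 5.55×10⁻³ T.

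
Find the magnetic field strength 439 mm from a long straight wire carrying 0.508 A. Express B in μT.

B ≈ 0.231 μT

For an infinitely long straight wire, B = μ₀I/(2πd).
B = (4π×10⁻⁷ × 0.508) / (2π × 0.439) = 2.31×10⁻⁷ T.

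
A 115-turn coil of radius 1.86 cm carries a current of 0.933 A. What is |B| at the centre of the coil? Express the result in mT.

For an N-turn flat coil, B = Nμ₀I/(2R) with R = 0.0186 m.
B = 115 × 3.15×10⁻⁵ T = 3.62×10⁻³ T.

B ≈ 3.62 mT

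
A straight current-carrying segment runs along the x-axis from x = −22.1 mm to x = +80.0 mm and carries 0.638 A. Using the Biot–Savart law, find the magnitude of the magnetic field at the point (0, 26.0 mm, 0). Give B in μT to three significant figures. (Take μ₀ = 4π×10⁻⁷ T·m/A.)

B ≈ 3.92 μT

For a finite straight segment, B = (μ₀I/4πd)(sinθ₁ + sinθ₂), where θ₁, θ₂ are the angles from the perpendicular to each end.
The perpendicular distance is d = 0.026 m; the end-offsets along the wire are a = 0.0221 m and b = 0.08 m.
sinθ₁ = 0.0221/√(0.0221²+0.026²) = 0.6476; sinθ₂ = 0.08/√(0.08²+0.026²) = 0.9510.
B = (4π×10⁻⁷ × 0.638) / (4π × 0.026) × (0.6476 + 0.9510) = 3.92×10⁻⁶ T.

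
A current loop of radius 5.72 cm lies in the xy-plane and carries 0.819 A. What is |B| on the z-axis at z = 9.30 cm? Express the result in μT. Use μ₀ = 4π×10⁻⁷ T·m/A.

B ≈ 1.29 μT

On the axis of a circular loop, B = μ₀IR² / [2(R²+z²)^(3/2)].
R² + z² = (0.0572)² + (0.093)² = 0.01192 m², and (R²+z²)^(3/2) = 1.30×10⁻³ m³.
B = (4π×10⁻⁷ × 0.819 × 0.003272) / (2 × 1.30×10⁻³) = 1.29×10⁻⁶ T.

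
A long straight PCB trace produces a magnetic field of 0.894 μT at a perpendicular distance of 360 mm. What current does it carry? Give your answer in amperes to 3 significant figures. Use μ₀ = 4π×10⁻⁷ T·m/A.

For a long straight wire B = μ₀I/(2πd), so I = 2πdB/μ₀.
I = 2π × 0.36 × 8.94×10⁻⁷ / (4π×10⁻⁷) = 1.61 A.

I ≈ 1.61 A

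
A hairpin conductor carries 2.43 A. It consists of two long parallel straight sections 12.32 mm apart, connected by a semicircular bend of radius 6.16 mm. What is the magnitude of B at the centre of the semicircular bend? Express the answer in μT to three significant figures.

B ≈ 203 μT

The semicircular arc contributes B_arc = μ₀I·π/(4πR) = μ₀I/(4R) = 1.24×10⁻⁴ T.
Each semi-infinite lead is at perpendicular distance R = 0.00616 m from the centre, with the perpendicular foot at its near end, so it contributes μ₀I/(4πR); both point the same way, together 7.89×10⁻⁵ T.
Arc and leads all point the same direction: B = 1.24×10⁻⁴ + 7.89×10⁻⁵ = 2.03×10⁻⁴ T.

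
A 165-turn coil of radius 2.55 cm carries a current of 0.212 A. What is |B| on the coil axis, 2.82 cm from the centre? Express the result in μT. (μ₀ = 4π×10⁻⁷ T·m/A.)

For an N-turn flat coil, B = Nμ₀IR²/[2(R²+z²)^(3/2)] with R = 0.0255 m, z = 0.0282 m.
B = 165 × 1.58×10⁻⁶ T = 2.60×10⁻⁴ T.

B ≈ 260 μT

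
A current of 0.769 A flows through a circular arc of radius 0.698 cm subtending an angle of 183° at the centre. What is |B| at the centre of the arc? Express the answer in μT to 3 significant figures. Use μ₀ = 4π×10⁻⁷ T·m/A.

B ≈ 35.2 μT

The Biot–Savart field of a circular arc at its centre is B = μ₀Iφ/(4πR), with φ = 3.194 rad.
B = (4π×10⁻⁷ × 0.769 × 3.194) / (4π × 0.00698) = 3.52×10⁻⁵ T.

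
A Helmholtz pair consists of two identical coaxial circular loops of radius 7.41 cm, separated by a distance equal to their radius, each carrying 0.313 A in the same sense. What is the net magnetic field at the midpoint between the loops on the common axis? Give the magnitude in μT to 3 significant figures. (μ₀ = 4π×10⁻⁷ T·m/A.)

Each loop contributes B = μ₀IR²/[2(R²+z²)^(3/2)] on the axis, with z measured from that loop.
Loop 1 (z = 0.03705 m): B₁ = 1.90×10⁻⁶ T. Loop 2 (z = 0.03705 m): B₂ = 1.90×10⁻⁶ T.
The fields add: B = B₁ + B₂ = 3.80×10⁻⁶ T.

B ≈ 3.80 μT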